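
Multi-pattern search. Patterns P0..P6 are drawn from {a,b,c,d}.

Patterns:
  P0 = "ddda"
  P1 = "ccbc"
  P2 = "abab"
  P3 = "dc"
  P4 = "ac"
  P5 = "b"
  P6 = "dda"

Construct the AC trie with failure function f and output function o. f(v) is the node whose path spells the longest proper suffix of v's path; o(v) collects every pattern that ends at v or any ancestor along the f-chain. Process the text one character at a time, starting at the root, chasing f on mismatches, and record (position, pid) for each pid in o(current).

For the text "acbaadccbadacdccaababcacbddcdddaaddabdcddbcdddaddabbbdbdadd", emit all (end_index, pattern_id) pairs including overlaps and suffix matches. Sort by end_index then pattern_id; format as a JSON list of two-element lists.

Build automaton:
Trie nodes:
  n0 'ε': a→9 b→15 c→5 d→1
  n1 'd': c→13 d→2
  n2 'dd': a→16 d→3
  n3 'ddd': a→4
  n4 'ddda': ·  [P0 ends]
  n5 'c': c→6
  n6 'cc': b→7
  n7 'ccb': c→8
  n8 'ccbc': ·  [P1 ends]
  n9 'a': b→10 c→14
  n10 'ab': a→11
  n11 'aba': b→12
  n12 'abab': ·  [P2 ends]
  n13 'dc': ·  [P3 ends]
  n14 'ac': ·  [P4 ends]
  n15 'b': ·  [P5 ends]
  n16 'dda': ·  [P6 ends]

Failure links (BFS by depth):
  n1('d'): parent n0 fail=0; on 'd' 0 → fail=0;  out ∅∪∅=∅
  n5('c'): parent n0 fail=0; on 'c' 0 → fail=0;  out ∅∪∅=∅
  n9('a'): parent n0 fail=0; on 'a' 0 → fail=0;  out ∅∪∅=∅
  n15('b'): parent n0 fail=0; on 'b' 0 → fail=0;  out {5}∪∅={5}
  n2('dd'): parent n1 fail=0; on 'd' 0 → fail=1;  out ∅∪∅=∅
  n6('cc'): parent n5 fail=0; on 'c' 0 → fail=5;  out ∅∪∅=∅
  n10('ab'): parent n9 fail=0; on 'b' 0 → fail=15;  out ∅∪{5}={5}
  n13('dc'): parent n1 fail=0; on 'c' 0 → fail=5;  out {3}∪∅={3}
  n14('ac'): parent n9 fail=0; on 'c' 0 → fail=5;  out {4}∪∅={4}
  n3('ddd'): parent n2 fail=1; on 'd' 1 → fail=2;  out ∅∪∅=∅
  n7('ccb'): parent n6 fail=5; on 'b' 5→0 → fail=15;  out ∅∪{5}={5}
  n11('aba'): parent n10 fail=15; on 'a' 15→0 → fail=9;  out ∅∪∅=∅
  n16('dda'): parent n2 fail=1; on 'a' 1→0 → fail=9;  out {6}∪∅={6}
  n4('ddda'): parent n3 fail=2; on 'a' 2 → fail=16;  out {0}∪{6}={0,6}
  n8('ccbc'): parent n7 fail=15; on 'c' 15→0 → fail=5;  out {1}∪∅={1}
  n12('abab'): parent n11 fail=9; on 'b' 9 → fail=10;  out {2}∪{5}={2,5}

Scan:
[0] read 'a'  n0⇒n9
[1] read 'c'  n9⇒n14  → match P4@[0:1]
[2] read 'b'  n14⇒n15 (via fail)  → match P5@[2:2]
[3] read 'a'  n15⇒n9 (via fail)
[4] read 'a'  n9⇒n9 (via fail)
[5] read 'd'  n9⇒n1 (via fail)
[6] read 'c'  n1⇒n13  → match P3@[5:6]
[7] read 'c'  n13⇒n6 (via fail)
[8] read 'b'  n6⇒n7  → match P5@[8:8]
[9] read 'a'  n7⇒n9 (via fail)
[10] read 'd'  n9⇒n1 (via fail)
[11] read 'a'  n1⇒n9 (via fail)
[12] read 'c'  n9⇒n14  → match P4@[11:12]
[13] read 'd'  n14⇒n1 (via fail)
[14] read 'c'  n1⇒n13  → match P3@[13:14]
[15] read 'c'  n13⇒n6 (via fail)
[16] read 'a'  n6⇒n9 (via fail)
[17] read 'a'  n9⇒n9 (via fail)
[18] read 'b'  n9⇒n10  → match P5@[18:18]
[19] read 'a'  n10⇒n11
[20] read 'b'  n11⇒n12  → match P2@[17:20],P5@[20:20]
[21] read 'c'  n12⇒n5 (via fail)
[22] read 'a'  n5⇒n9 (via fail)
[23] read 'c'  n9⇒n14  → match P4@[22:23]
[24] read 'b'  n14⇒n15 (via fail)  → match P5@[24:24]
[25] read 'd'  n15⇒n1 (via fail)
[26] read 'd'  n1⇒n2
[27] read 'c'  n2⇒n13 (via fail)  → match P3@[26:27]
[28] read 'd'  n13⇒n1 (via fail)
[29] read 'd'  n1⇒n2
[30] read 'd'  n2⇒n3
[31] read 'a'  n3⇒n4  → match P0@[28:31],P6@[29:31]
[32] read 'a'  n4⇒n9 (via fail)
[33] read 'd'  n9⇒n1 (via fail)
[34] read 'd'  n1⇒n2
[35] read 'a'  n2⇒n16  → match P6@[33:35]
[36] read 'b'  n16⇒n10 (via fail)  → match P5@[36:36]
[37] read 'd'  n10⇒n1 (via fail)
[38] read 'c'  n1⇒n13  → match P3@[37:38]
[39] read 'd'  n13⇒n1 (via fail)
[40] read 'd'  n1⇒n2
[41] read 'b'  n2⇒n15 (via fail)  → match P5@[41:41]
[42] read 'c'  n15⇒n5 (via fail)
[43] read 'd'  n5⇒n1 (via fail)
[44] read 'd'  n1⇒n2
[45] read 'd'  n2⇒n3
[46] read 'a'  n3⇒n4  → match P0@[43:46],P6@[44:46]
[47] read 'd'  n4⇒n1 (via fail)
[48] read 'd'  n1⇒n2
[49] read 'a'  n2⇒n16  → match P6@[47:49]
[50] read 'b'  n16⇒n10 (via fail)  → match P5@[50:50]
[51] read 'b'  n10⇒n15 (via fail)  → match P5@[51:51]
[52] read 'b'  n15⇒n15 (via fail)  → match P5@[52:52]
[53] read 'd'  n15⇒n1 (via fail)
[54] read 'b'  n1⇒n15 (via fail)  → match P5@[54:54]
[55] read 'd'  n15⇒n1 (via fail)
[56] read 'a'  n1⇒n9 (via fail)
[57] read 'd'  n9⇒n1 (via fail)
[58] read 'd'  n1⇒n2

All matches (sorted): [[1,4],[2,5],[6,3],[8,5],[12,4],[14,3],[18,5],[20,2],[20,5],[23,4],[24,5],[27,3],[31,0],[31,6],[35,6],[36,5],[38,3],[41,5],[46,0],[46,6],[49,6],[50,5],[51,5],[52,5],[54,5]]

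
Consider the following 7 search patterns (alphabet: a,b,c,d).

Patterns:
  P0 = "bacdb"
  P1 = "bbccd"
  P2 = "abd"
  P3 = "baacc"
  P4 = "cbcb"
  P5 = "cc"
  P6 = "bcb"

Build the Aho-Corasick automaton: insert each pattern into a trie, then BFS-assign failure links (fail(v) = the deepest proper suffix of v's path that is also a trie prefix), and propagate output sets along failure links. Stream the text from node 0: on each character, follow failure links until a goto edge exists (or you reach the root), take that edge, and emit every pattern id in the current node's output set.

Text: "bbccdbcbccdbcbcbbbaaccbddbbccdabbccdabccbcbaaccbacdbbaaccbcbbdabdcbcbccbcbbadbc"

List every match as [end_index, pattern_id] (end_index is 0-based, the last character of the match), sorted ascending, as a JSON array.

Build automaton:
Trie nodes:
  n0 'ε': a→10 b→1 c→16
  n1 'b': a→2 b→6 c→21
  n2 'ba': a→13 c→3
  n3 'bac': d→4
  n4 'bacd': b→5
  n5 'bacdb': ·  [P0 ends]
  n6 'bb': c→7
  n7 'bbc': c→8
  n8 'bbcc': d→9
  n9 'bbccd': ·  [P1 ends]
  n10 'a': b→11
  n11 'ab': d→12
  n12 'abd': ·  [P2 ends]
  n13 'baa': c→14
  n14 'baac': c→15
  n15 'baacc': ·  [P3 ends]
  n16 'c': b→17 c→20
  n17 'cb': c→18
  n18 'cbc': b→19
  n19 'cbcb': ·  [P4 ends]
  n20 'cc': ·  [P5 ends]
  n21 'bc': b→22
  n22 'bcb': ·  [P6 ends]

Failure links (BFS by depth):
  fail(1) 'b': from fail(0)=0 chase 'b': 0 ⇒ 0;  out=∅∪out(0)=∅
  fail(10) 'a': from fail(0)=0 chase 'a': 0 ⇒ 0;  out=∅∪out(0)=∅
  fail(16) 'c': from fail(0)=0 chase 'c': 0 ⇒ 0;  out=∅∪out(0)=∅
  fail(2) 'ba': from fail(1)=0 chase 'a': 0 ⇒ 10;  out=∅∪out(10)=∅
  fail(6) 'bb': from fail(1)=0 chase 'b': 0 ⇒ 1;  out=∅∪out(1)=∅
  fail(11) 'ab': from fail(10)=0 chase 'b': 0 ⇒ 1;  out=∅∪out(1)=∅
  fail(17) 'cb': from fail(16)=0 chase 'b': 0 ⇒ 1;  out=∅∪out(1)=∅
  fail(20) 'cc': from fail(16)=0 chase 'c': 0 ⇒ 16;  out={5}∪out(16)={5}
  fail(21) 'bc': from fail(1)=0 chase 'c': 0 ⇒ 16;  out=∅∪out(16)=∅
  fail(3) 'bac': from fail(2)=10 chase 'c': 10→0 ⇒ 16;  out=∅∪out(16)=∅
  fail(7) 'bbc': from fail(6)=1 chase 'c': 1 ⇒ 21;  out=∅∪out(21)=∅
  fail(12) 'abd': from fail(11)=1 chase 'd': 1→0 ⇒ 0;  out={2}∪out(0)={2}
  fail(13) 'baa': from fail(2)=10 chase 'a': 10→0 ⇒ 10;  out=∅∪out(10)=∅
  fail(18) 'cbc': from fail(17)=1 chase 'c': 1 ⇒ 21;  out=∅∪out(21)=∅
  fail(22) 'bcb': from fail(21)=16 chase 'b': 16 ⇒ 17;  out={6}∪out(17)={6}
  fail(4) 'bacd': from fail(3)=16 chase 'd': 16→0 ⇒ 0;  out=∅∪out(0)=∅
  fail(8) 'bbcc': from fail(7)=21 chase 'c': 21→16 ⇒ 20;  out=∅∪out(20)={5}
  fail(14) 'baac': from fail(13)=10 chase 'c': 10→0 ⇒ 16;  out=∅∪out(16)=∅
  fail(19) 'cbcb': from fail(18)=21 chase 'b': 21 ⇒ 22;  out={4}∪out(22)={4,6}
  fail(5) 'bacdb': from fail(4)=0 chase 'b': 0 ⇒ 1;  out={0}∪out(1)={0}
  fail(9) 'bbccd': from fail(8)=20 chase 'd': 20→16→0 ⇒ 0;  out={1}∪out(0)={1}
  fail(15) 'baacc': from fail(14)=16 chase 'c': 16 ⇒ 20;  out={3}∪out(20)={3,5}

Run:
pos 0 'b': at 1
pos 1 'b': at 6
pos 2 'c': at 7
pos 3 'c': at 8  ** P5@[2:3]
pos 4 'd': at 9  ** P1@[0:4]
pos 5 'b': at 1 (via fail)
pos 6 'c': at 21
pos 7 'b': at 22  ** P6@[5:7]
pos 8 'c': at 18 (via fail)
pos 9 'c': at 20 (via fail)  ** P5@[8:9]
pos 10 'd': at 0 (via fail)
pos 11 'b': at 1
pos 12 'c': at 21
pos 13 'b': at 22  ** P6@[11:13]
pos 14 'c': at 18 (via fail)
pos 15 'b': at 19  ** P4@[12:15],P6@[13:15]
pos 16 'b': at 6 (via fail)
pos 17 'b': at 6 (via fail)
pos 18 'a': at 2 (via fail)
pos 19 'a': at 13
pos 20 'c': at 14
pos 21 'c': at 15  ** P3@[17:21],P5@[20:21]
pos 22 'b': at 17 (via fail)
pos 23 'd': at 0 (via fail)
pos 24 'd': at 0
pos 25 'b': at 1
pos 26 'b': at 6
pos 27 'c': at 7
pos 28 'c': at 8  ** P5@[27:28]
pos 29 'd': at 9  ** P1@[25:29]
pos 30 'a': at 10 (via fail)
pos 31 'b': at 11
pos 32 'b': at 6 (via fail)
pos 33 'c': at 7
pos 34 'c': at 8  ** P5@[33:34]
pos 35 'd': at 9  ** P1@[31:35]
pos 36 'a': at 10 (via fail)
pos 37 'b': at 11
pos 38 'c': at 21 (via fail)
pos 39 'c': at 20 (via fail)  ** P5@[38:39]
pos 40 'b': at 17 (via fail)
pos 41 'c': at 18
pos 42 'b': at 19  ** P4@[39:42],P6@[40:42]
pos 43 'a': at 2 (via fail)
pos 44 'a': at 13
pos 45 'c': at 14
pos 46 'c': at 15  ** P3@[42:46],P5@[45:46]
pos 47 'b': at 17 (via fail)
pos 48 'a': at 2 (via fail)
pos 49 'c': at 3
pos 50 'd': at 4
pos 51 'b': at 5  ** P0@[47:51]
pos 52 'b': at 6 (via fail)
pos 53 'a': at 2 (via fail)
pos 54 'a': at 13
pos 55 'c': at 14
pos 56 'c': at 15  ** P3@[52:56],P5@[55:56]
pos 57 'b': at 17 (via fail)
pos 58 'c': at 18
pos 59 'b': at 19  ** P4@[56:59],P6@[57:59]
pos 60 'b': at 6 (via fail)
pos 61 'd': at 0 (via fail)
pos 62 'a': at 10
pos 63 'b': at 11
pos 64 'd': at 12  ** P2@[62:64]
pos 65 'c': at 16 (via fail)
pos 66 'b': at 17
pos 67 'c': at 18
pos 68 'b': at 19  ** P4@[65:68],P6@[66:68]
pos 69 'c': at 18 (via fail)
pos 70 'c': at 20 (via fail)  ** P5@[69:70]
pos 71 'b': at 17 (via fail)
pos 72 'c': at 18
pos 73 'b': at 19  ** P4@[70:73],P6@[71:73]
pos 74 'b': at 6 (via fail)
pos 75 'a': at 2 (via fail)
pos 76 'd': at 0 (via fail)
pos 77 'b': at 1
pos 78 'c': at 21

Result: [[3,5],[4,1],[7,6],[9,5],[13,6],[15,4],[15,6],[21,3],[21,5],[28,5],[29,1],[34,5],[35,1],[39,5],[42,4],[42,6],[46,3],[46,5],[51,0],[56,3],[56,5],[59,4],[59,6],[64,2],[68,4],[68,6],[70,5],[73,4],[73,6]]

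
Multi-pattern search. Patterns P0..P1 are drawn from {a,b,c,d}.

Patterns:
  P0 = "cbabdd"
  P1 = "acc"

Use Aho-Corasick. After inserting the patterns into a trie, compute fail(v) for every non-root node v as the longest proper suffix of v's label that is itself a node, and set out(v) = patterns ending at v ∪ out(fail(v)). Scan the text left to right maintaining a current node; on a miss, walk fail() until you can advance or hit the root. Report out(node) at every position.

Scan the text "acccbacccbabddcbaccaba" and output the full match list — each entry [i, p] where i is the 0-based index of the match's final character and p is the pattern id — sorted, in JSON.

Build:
Trie (insert patterns):
  0='ε' goto a→7 c→1
  1='c' goto b→2
  2='cb' goto a→3
  3='cba' goto b→4
  4='cbab' goto d→5
  5='cbabd' goto d→6
  6='cbabdd' goto ·  [P0 ends]
  7='a' goto c→8
  8='ac' goto c→9
  9='acc' goto ·  [P1 ends]

BFS fail/out derivation:
  n1('c'): parent n0 fail=0; on 'c' 0 → fail=0;  out ∅∪∅=∅
  n7('a'): parent n0 fail=0; on 'a' 0 → fail=0;  out ∅∪∅=∅
  n2('cb'): parent n1 fail=0; on 'b' 0 → fail=0;  out ∅∪∅=∅
  n8('ac'): parent n7 fail=0; on 'c' 0 → fail=1;  out ∅∪∅=∅
  n3('cba'): parent n2 fail=0; on 'a' 0 → fail=7;  out ∅∪∅=∅
  n9('acc'): parent n8 fail=1; on 'c' 1→0 → fail=1;  out {1}∪∅={1}
  n4('cbab'): parent n3 fail=7; on 'b' 7→0 → fail=0;  out ∅∪∅=∅
  n5('cbabd'): parent n4 fail=0; on 'd' 0 → fail=0;  out ∅∪∅=∅
  n6('cbabdd'): parent n5 fail=0; on 'd' 0 → fail=0;  out {0}∪∅={0}

Text stream:
pos 0 'a': at 7
pos 1 'c': at 8
pos 2 'c': at 9  emit P1@[0:2]
pos 3 'c': at 1 (fail-walked)
pos 4 'b': at 2
pos 5 'a': at 3
pos 6 'c': at 8 (fail-walked)
pos 7 'c': at 9  emit P1@[5:7]
pos 8 'c': at 1 (fail-walked)
pos 9 'b': at 2
pos 10 'a': at 3
pos 11 'b': at 4
pos 12 'd': at 5
pos 13 'd': at 6  emit P0@[8:13]
pos 14 'c': at 1 (fail-walked)
pos 15 'b': at 2
pos 16 'a': at 3
pos 17 'c': at 8 (fail-walked)
pos 18 'c': at 9  emit P1@[16:18]
pos 19 'a': at 7 (fail-walked)
pos 20 'b': at 0 (fail-walked)
pos 21 'a': at 7

Result: [[2,1],[7,1],[13,0],[18,1]]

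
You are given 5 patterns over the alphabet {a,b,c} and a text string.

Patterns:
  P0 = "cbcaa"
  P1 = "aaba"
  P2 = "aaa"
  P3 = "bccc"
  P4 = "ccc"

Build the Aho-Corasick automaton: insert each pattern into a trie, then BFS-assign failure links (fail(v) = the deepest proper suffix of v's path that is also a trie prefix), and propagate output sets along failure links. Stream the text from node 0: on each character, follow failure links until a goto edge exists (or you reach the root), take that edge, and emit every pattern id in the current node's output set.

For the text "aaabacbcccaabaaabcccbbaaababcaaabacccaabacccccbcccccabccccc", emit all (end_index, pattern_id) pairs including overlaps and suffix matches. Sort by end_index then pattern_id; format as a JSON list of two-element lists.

Construct AC machine:
Trie nodes:
  n0 'ε': a→6 b→11 c→1
  n1 'c': b→2 c→15
  n2 'cb': c→3
  n3 'cbc': a→4
  n4 'cbca': a→5
  n5 'cbcaa': ·  [P0 ends]
  n6 'a': a→7
  n7 'aa': a→10 b→8
  n8 'aab': a→9
  n9 'aaba': ·  [P1 ends]
  n10 'aaa': ·  [P2 ends]
  n11 'b': c→12
  n12 'bc': c→13
  n13 'bcc': c→14
  n14 'bccc': ·  [P3 ends]
  n15 'cc': c→16
  n16 'ccc': ·  [P4 ends]

BFS fail/out derivation:
  n1('c'): parent n0 fail=0; on 'c' 0 → fail=0;  out ∅∪∅=∅
  n6('a'): parent n0 fail=0; on 'a' 0 → fail=0;  out ∅∪∅=∅
  n11('b'): parent n0 fail=0; on 'b' 0 → fail=0;  out ∅∪∅=∅
  n2('cb'): parent n1 fail=0; on 'b' 0 → fail=11;  out ∅∪∅=∅
  n7('aa'): parent n6 fail=0; on 'a' 0 → fail=6;  out ∅∪∅=∅
  n12('bc'): parent n11 fail=0; on 'c' 0 → fail=1;  out ∅∪∅=∅
  n15('cc'): parent n1 fail=0; on 'c' 0 → fail=1;  out ∅∪∅=∅
  n3('cbc'): parent n2 fail=11; on 'c' 11 → fail=12;  out ∅∪∅=∅
  n8('aab'): parent n7 fail=6; on 'b' 6→0 → fail=11;  out ∅∪∅=∅
  n10('aaa'): parent n7 fail=6; on 'a' 6 → fail=7;  out {2}∪∅={2}
  n13('bcc'): parent n12 fail=1; on 'c' 1 → fail=15;  out ∅∪∅=∅
  n16('ccc'): parent n15 fail=1; on 'c' 1 → fail=15;  out {4}∪∅={4}
  n4('cbca'): parent n3 fail=12; on 'a' 12→1→0 → fail=6;  out ∅∪∅=∅
  n9('aaba'): parent n8 fail=11; on 'a' 11→0 → fail=6;  out {1}∪∅={1}
  n14('bccc'): parent n13 fail=15; on 'c' 15 → fail=16;  out {3}∪{4}={3,4}
  n5('cbcaa'): parent n4 fail=6; on 'a' 6 → fail=7;  out {0}∪∅={0}

Text stream:
pos 0 'a': at 6
pos 1 'a': at 7
pos 2 'a': at 10  ** P2@[0:2]
pos 3 'b': at 8 (via fail)
pos 4 'a': at 9  ** P1@[1:4]
pos 5 'c': at 1 (via fail)
pos 6 'b': at 2
pos 7 'c': at 3
pos 8 'c': at 13 (via fail)
pos 9 'c': at 14  ** P3@[6:9],P4@[7:9]
pos 10 'a': at 6 (via fail)
pos 11 'a': at 7
pos 12 'b': at 8
pos 13 'a': at 9  ** P1@[10:13]
pos 14 'a': at 7 (via fail)
pos 15 'a': at 10  ** P2@[13:15]
pos 16 'b': at 8 (via fail)
pos 17 'c': at 12 (via fail)
pos 18 'c': at 13
pos 19 'c': at 14  ** P3@[16:19],P4@[17:19]
pos 20 'b': at 2 (via fail)
pos 21 'b': at 11 (via fail)
pos 22 'a': at 6 (via fail)
pos 23 'a': at 7
pos 24 'a': at 10  ** P2@[22:24]
pos 25 'b': at 8 (via fail)
pos 26 'a': at 9  ** P1@[23:26]
pos 27 'b': at 11 (via fail)
pos 28 'c': at 12
pos 29 'a': at 6 (via fail)
pos 30 'a': at 7
pos 31 'a': at 10  ** P2@[29:31]
pos 32 'b': at 8 (via fail)
pos 33 'a': at 9  ** P1@[30:33]
pos 34 'c': at 1 (via fail)
pos 35 'c': at 15
pos 36 'c': at 16  ** P4@[34:36]
pos 37 'a': at 6 (via fail)
pos 38 'a': at 7
pos 39 'b': at 8
pos 40 'a': at 9  ** P1@[37:40]
pos 41 'c': at 1 (via fail)
pos 42 'c': at 15
pos 43 'c': at 16  ** P4@[41:43]
pos 44 'c': at 16 (via fail)  ** P4@[42:44]
pos 45 'c': at 16 (via fail)  ** P4@[43:45]
pos 46 'b': at 2 (via fail)
pos 47 'c': at 3
pos 48 'c': at 13 (via fail)
pos 49 'c': at 14  ** P3@[46:49],P4@[47:49]
pos 50 'c': at 16 (via fail)  ** P4@[48:50]
pos 51 'c': at 16 (via fail)  ** P4@[49:51]
pos 52 'a': at 6 (via fail)
pos 53 'b': at 11 (via fail)
pos 54 'c': at 12
pos 55 'c': at 13
pos 56 'c': at 14  ** P3@[53:56],P4@[54:56]
pos 57 'c': at 16 (via fail)  ** P4@[55:57]
pos 58 'c': at 16 (via fail)  ** P4@[56:58]

All matches (sorted): [[2,2],[4,1],[9,3],[9,4],[13,1],[15,2],[19,3],[19,4],[24,2],[26,1],[31,2],[33,1],[36,4],[40,1],[43,4],[44,4],[45,4],[49,3],[49,4],[50,4],[51,4],[56,3],[56,4],[57,4],[58,4]]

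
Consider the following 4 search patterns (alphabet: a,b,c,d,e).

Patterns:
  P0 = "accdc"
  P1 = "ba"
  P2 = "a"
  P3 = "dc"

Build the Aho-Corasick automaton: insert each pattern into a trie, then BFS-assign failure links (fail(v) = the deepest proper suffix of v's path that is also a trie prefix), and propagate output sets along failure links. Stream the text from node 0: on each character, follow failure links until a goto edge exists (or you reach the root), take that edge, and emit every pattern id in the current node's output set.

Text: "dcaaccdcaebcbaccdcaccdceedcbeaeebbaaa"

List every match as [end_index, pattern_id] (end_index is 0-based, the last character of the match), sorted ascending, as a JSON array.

Build:
Trie nodes:
  n0 'ε': a→1 b→6 d→8
  n1 'a': c→2  [P2 ends]
  n2 'ac': c→3
  n3 'acc': d→4
  n4 'accd': c→5
  n5 'accdc': ·  [P0 ends]
  n6 'b': a→7
  n7 'ba': ·  [P1 ends]
  n8 'd': c→9
  n9 'dc': ·  [P3 ends]

Failure links (BFS by depth):
  fail(1) 'a': from fail(0)=0 chase 'a': 0 ⇒ 0;  out={2}∪out(0)={2}
  fail(6) 'b': from fail(0)=0 chase 'b': 0 ⇒ 0;  out=∅∪out(0)=∅
  fail(8) 'd': from fail(0)=0 chase 'd': 0 ⇒ 0;  out=∅∪out(0)=∅
  fail(2) 'ac': from fail(1)=0 chase 'c': 0 ⇒ 0;  out=∅∪out(0)=∅
  fail(7) 'ba': from fail(6)=0 chase 'a': 0 ⇒ 1;  out={1}∪out(1)={1,2}
  fail(9) 'dc': from fail(8)=0 chase 'c': 0 ⇒ 0;  out={3}∪out(0)={3}
  fail(3) 'acc': from fail(2)=0 chase 'c': 0 ⇒ 0;  out=∅∪out(0)=∅
  fail(4) 'accd': from fail(3)=0 chase 'd': 0 ⇒ 8;  out=∅∪out(8)=∅
  fail(5) 'accdc': from fail(4)=8 chase 'c': 8 ⇒ 9;  out={0}∪out(9)={0,3}

Run:
i=0 'd': node 0→8
i=1 'c': node 8→9  → match P3@[0:1]
i=2 'a': node 9→1 ·f  → match P2@[2:2]
i=3 'a': node 1→1 ·f  → match P2@[3:3]
i=4 'c': node 1→2
i=5 'c': node 2→3
i=6 'd': node 3→4
i=7 'c': node 4→5  → match P0@[3:7],P3@[6:7]
i=8 'a': node 5→1 ·f  → match P2@[8:8]
i=9 'e': node 1→0 ·f
i=10 'b': node 0→6
i=11 'c': node 6→0 ·f
i=12 'b': node 0→6
i=13 'a': node 6→7  → match P1@[12:13],P2@[13:13]
i=14 'c': node 7→2 ·f
i=15 'c': node 2→3
i=16 'd': node 3→4
i=17 'c': node 4→5  → match P0@[13:17],P3@[16:17]
i=18 'a': node 5→1 ·f  → match P2@[18:18]
i=19 'c': node 1→2
i=20 'c': node 2→3
i=21 'd': node 3→4
i=22 'c': node 4→5  → match P0@[18:22],P3@[21:22]
i=23 'e': node 5→0 ·f
i=24 'e': node 0→0
i=25 'd': node 0→8
i=26 'c': node 8→9  → match P3@[25:26]
i=27 'b': node 9→6 ·f
i=28 'e': node 6→0 ·f
i=29 'a': node 0→1  → match P2@[29:29]
i=30 'e': node 1→0 ·f
i=31 'e': node 0→0
i=32 'b': node 0→6
i=33 'b': node 6→6 ·f
i=34 'a': node 6→7  → match P1@[33:34],P2@[34:34]
i=35 'a': node 7→1 ·f  → match P2@[35:35]
i=36 'a': node 1→1 ·f  → match P2@[36:36]

Result: [[1,3],[2,2],[3,2],[7,0],[7,3],[8,2],[13,1],[13,2],[17,0],[17,3],[18,2],[22,0],[22,3],[26,3],[29,2],[34,1],[34,2],[35,2],[36,2]]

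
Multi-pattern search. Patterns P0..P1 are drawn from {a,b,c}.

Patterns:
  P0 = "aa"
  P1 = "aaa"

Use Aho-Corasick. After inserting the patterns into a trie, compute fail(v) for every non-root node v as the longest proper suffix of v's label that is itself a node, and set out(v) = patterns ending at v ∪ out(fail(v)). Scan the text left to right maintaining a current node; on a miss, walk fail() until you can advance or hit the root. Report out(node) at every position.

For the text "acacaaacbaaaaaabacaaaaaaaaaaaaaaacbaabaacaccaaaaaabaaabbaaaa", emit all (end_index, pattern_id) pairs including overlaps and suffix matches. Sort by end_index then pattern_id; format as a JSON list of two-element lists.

Build:
Trie (insert patterns):
  n0 'ε': a→1
  n1 'a': a→2
  n2 'aa': a→3  [P0 ends]
  n3 'aaa': ·  [P1 ends]

BFS fail/out derivation:
  fail(1) 'a': from fail(0)=0 chase 'a': 0 ⇒ 0;  out=∅∪out(0)=∅
  fail(2) 'aa': from fail(1)=0 chase 'a': 0 ⇒ 1;  out={0}∪out(1)={0}
  fail(3) 'aaa': from fail(2)=1 chase 'a': 1 ⇒ 2;  out={1}∪out(2)={0,1}

Scan:
pos 0 'a': at 1
pos 1 'c': at 0 (fail-walked)
pos 2 'a': at 1
pos 3 'c': at 0 (fail-walked)
pos 4 'a': at 1
pos 5 'a': at 2  ** P0@[4:5]
pos 6 'a': at 3  ** P0@[5:6],P1@[4:6]
pos 7 'c': at 0 (fail-walked)
pos 8 'b': at 0
pos 9 'a': at 1
pos 10 'a': at 2  ** P0@[9:10]
pos 11 'a': at 3  ** P0@[10:11],P1@[9:11]
pos 12 'a': at 3 (fail-walked)  ** P0@[11:12],P1@[10:12]
pos 13 'a': at 3 (fail-walked)  ** P0@[12:13],P1@[11:13]
pos 14 'a': at 3 (fail-walked)  ** P0@[13:14],P1@[12:14]
pos 15 'b': at 0 (fail-walked)
pos 16 'a': at 1
pos 17 'c': at 0 (fail-walked)
pos 18 'a': at 1
pos 19 'a': at 2  ** P0@[18:19]
pos 20 'a': at 3  ** P0@[19:20],P1@[18:20]
pos 21 'a': at 3 (fail-walked)  ** P0@[20:21],P1@[19:21]
pos 22 'a': at 3 (fail-walked)  ** P0@[21:22],P1@[20:22]
pos 23 'a': at 3 (fail-walked)  ** P0@[22:23],P1@[21:23]
pos 24 'a': at 3 (fail-walked)  ** P0@[23:24],P1@[22:24]
pos 25 'a': at 3 (fail-walked)  ** P0@[24:25],P1@[23:25]
pos 26 'a': at 3 (fail-walked)  ** P0@[25:26],P1@[24:26]
pos 27 'a': at 3 (fail-walked)  ** P0@[26:27],P1@[25:27]
pos 28 'a': at 3 (fail-walked)  ** P0@[27:28],P1@[26:28]
pos 29 'a': at 3 (fail-walked)  ** P0@[28:29],P1@[27:29]
pos 30 'a': at 3 (fail-walked)  ** P0@[29:30],P1@[28:30]
pos 31 'a': at 3 (fail-walked)  ** P0@[30:31],P1@[29:31]
pos 32 'a': at 3 (fail-walked)  ** P0@[31:32],P1@[30:32]
pos 33 'c': at 0 (fail-walked)
pos 34 'b': at 0
pos 35 'a': at 1
pos 36 'a': at 2  ** P0@[35:36]
pos 37 'b': at 0 (fail-walked)
pos 38 'a': at 1
pos 39 'a': at 2  ** P0@[38:39]
pos 40 'c': at 0 (fail-walked)
pos 41 'a': at 1
pos 42 'c': at 0 (fail-walked)
pos 43 'c': at 0
pos 44 'a': at 1
pos 45 'a': at 2  ** P0@[44:45]
pos 46 'a': at 3  ** P0@[45:46],P1@[44:46]
pos 47 'a': at 3 (fail-walked)  ** P0@[46:47],P1@[45:47]
pos 48 'a': at 3 (fail-walked)  ** P0@[47:48],P1@[46:48]
pos 49 'a': at 3 (fail-walked)  ** P0@[48:49],P1@[47:49]
pos 50 'b': at 0 (fail-walked)
pos 51 'a': at 1
pos 52 'a': at 2  ** P0@[51:52]
pos 53 'a': at 3  ** P0@[52:53],P1@[51:53]
pos 54 'b': at 0 (fail-walked)
pos 55 'b': at 0
pos 56 'a': at 1
pos 57 'a': at 2  ** P0@[56:57]
pos 58 'a': at 3  ** P0@[57:58],P1@[56:58]
pos 59 'a': at 3 (fail-walked)  ** P0@[58:59],P1@[57:59]

Result: [[5,0],[6,0],[6,1],[10,0],[11,0],[11,1],[12,0],[12,1],[13,0],[13,1],[14,0],[14,1],[19,0],[20,0],[20,1],[21,0],[21,1],[22,0],[22,1],[23,0],[23,1],[24,0],[24,1],[25,0],[25,1],[26,0],[26,1],[27,0],[27,1],[28,0],[28,1],[29,0],[29,1],[30,0],[30,1],[31,0],[31,1],[32,0],[32,1],[36,0],[39,0],[45,0],[46,0],[46,1],[47,0],[47,1],[48,0],[48,1],[49,0],[49,1],[52,0],[53,0],[53,1],[57,0],[58,0],[58,1],[59,0],[59,1]]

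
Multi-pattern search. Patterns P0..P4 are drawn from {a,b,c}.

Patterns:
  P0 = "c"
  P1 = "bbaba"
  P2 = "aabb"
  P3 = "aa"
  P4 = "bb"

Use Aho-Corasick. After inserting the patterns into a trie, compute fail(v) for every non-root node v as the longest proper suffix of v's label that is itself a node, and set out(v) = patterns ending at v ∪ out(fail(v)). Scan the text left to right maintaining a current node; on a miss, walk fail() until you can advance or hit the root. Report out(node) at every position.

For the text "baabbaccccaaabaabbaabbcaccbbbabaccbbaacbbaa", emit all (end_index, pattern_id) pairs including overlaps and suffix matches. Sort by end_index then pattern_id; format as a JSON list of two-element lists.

Build:
Trie nodes:
  0='ε' goto a→7 b→2 c→1
  1='c' goto ·  ←P0
  2='b' goto b→3
  3='bb' goto a→4  ←P4
  4='bba' goto b→5
  5='bbab' goto a→6
  6='bbaba' goto ·  ←P1
  7='a' goto a→8
  8='aa' goto b→9  ←P3
  9='aab' goto b→10
  10='aabb' goto ·  ←P2

Failure links (BFS by depth):
  fail(1) 'c': from fail(0)=0 chase 'c': 0 ⇒ 0;  out={0}∪out(0)={0}
  fail(2) 'b': from fail(0)=0 chase 'b': 0 ⇒ 0;  out=∅∪out(0)=∅
  fail(7) 'a': from fail(0)=0 chase 'a': 0 ⇒ 0;  out=∅∪out(0)=∅
  fail(3) 'bb': from fail(2)=0 chase 'b': 0 ⇒ 2;  out={4}∪out(2)={4}
  fail(8) 'aa': from fail(7)=0 chase 'a': 0 ⇒ 7;  out={3}∪out(7)={3}
  fail(4) 'bba': from fail(3)=2 chase 'a': 2→0 ⇒ 7;  out=∅∪out(7)=∅
  fail(9) 'aab': from fail(8)=7 chase 'b': 7→0 ⇒ 2;  out=∅∪out(2)=∅
  fail(5) 'bbab': from fail(4)=7 chase 'b': 7→0 ⇒ 2;  out=∅∪out(2)=∅
  fail(10) 'aabb': from fail(9)=2 chase 'b': 2 ⇒ 3;  out={2}∪out(3)={2,4}
  fail(6) 'bbaba': from fail(5)=2 chase 'a': 2→0 ⇒ 7;  out={1}∪out(7)={1}

Run:
i=0 'b': node 0→2
i=1 'a': node 2→7 (via fail)
i=2 'a': node 7→8  → match P3@[1:2]
i=3 'b': node 8→9
i=4 'b': node 9→10  → match P2@[1:4],P4@[3:4]
i=5 'a': node 10→4 (via fail)
i=6 'c': node 4→1 (via fail)  → match P0@[6:6]
i=7 'c': node 1→1 (via fail)  → match P0@[7:7]
i=8 'c': node 1→1 (via fail)  → match P0@[8:8]
i=9 'c': node 1→1 (via fail)  → match P0@[9:9]
i=10 'a': node 1→7 (via fail)
i=11 'a': node 7→8  → match P3@[10:11]
i=12 'a': node 8→8 (via fail)  → match P3@[11:12]
i=13 'b': node 8→9
i=14 'a': node 9→7 (via fail)
i=15 'a': node 7→8  → match P3@[14:15]
i=16 'b': node 8→9
i=17 'b': node 9→10  → match P2@[14:17],P4@[16:17]
i=18 'a': node 10→4 (via fail)
i=19 'a': node 4→8 (via fail)  → match P3@[18:19]
i=20 'b': node 8→9
i=21 'b': node 9→10  → match P2@[18:21],P4@[20:21]
i=22 'c': node 10→1 (via fail)  → match P0@[22:22]
i=23 'a': node 1→7 (via fail)
i=24 'c': node 7→1 (via fail)  → match P0@[24:24]
i=25 'c': node 1→1 (via fail)  → match P0@[25:25]
i=26 'b': node 1→2 (via fail)
i=27 'b': node 2→3  → match P4@[26:27]
i=28 'b': node 3→3 (via fail)  → match P4@[27:28]
i=29 'a': node 3→4
i=30 'b': node 4→5
i=31 'a': node 5→6  → match P1@[27:31]
i=32 'c': node 6→1 (via fail)  → match P0@[32:32]
i=33 'c': node 1→1 (via fail)  → match P0@[33:33]
i=34 'b': node 1→2 (via fail)
i=35 'b': node 2→3  → match P4@[34:35]
i=36 'a': node 3→4
i=37 'a': node 4→8 (via fail)  → match P3@[36:37]
i=38 'c': node 8→1 (via fail)  → match P0@[38:38]
i=39 'b': node 1→2 (via fail)
i=40 'b': node 2→3  → match P4@[39:40]
i=41 'a': node 3→4
i=42 'a': node 4→8 (via fail)  → match P3@[41:42]

All matches (sorted): [[2,3],[4,2],[4,4],[6,0],[7,0],[8,0],[9,0],[11,3],[12,3],[15,3],[17,2],[17,4],[19,3],[21,2],[21,4],[22,0],[24,0],[25,0],[27,4],[28,4],[31,1],[32,0],[33,0],[35,4],[37,3],[38,0],[40,4],[42,3]]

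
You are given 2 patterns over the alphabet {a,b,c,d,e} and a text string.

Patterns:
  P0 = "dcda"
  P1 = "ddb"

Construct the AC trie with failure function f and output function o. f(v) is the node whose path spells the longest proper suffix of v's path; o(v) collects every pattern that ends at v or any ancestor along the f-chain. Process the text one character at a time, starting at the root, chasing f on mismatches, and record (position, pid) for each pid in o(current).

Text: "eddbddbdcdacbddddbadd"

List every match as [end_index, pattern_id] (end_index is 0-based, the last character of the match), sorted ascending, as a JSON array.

Build automaton:
Trie (insert patterns):
  0='ε' goto d→1
  1='d' goto c→2 d→5
  2='dc' goto d→3
  3='dcd' goto a→4
  4='dcda' goto ·  [P0 ends]
  5='dd' goto b→6
  6='ddb' goto ·  [P1 ends]

BFS fail/out derivation:
  fail(1) 'd': from fail(0)=0 chase 'd': 0 ⇒ 0;  out=∅∪out(0)=∅
  fail(2) 'dc': from fail(1)=0 chase 'c': 0 ⇒ 0;  out=∅∪out(0)=∅
  fail(5) 'dd': from fail(1)=0 chase 'd': 0 ⇒ 1;  out=∅∪out(1)=∅
  fail(3) 'dcd': from fail(2)=0 chase 'd': 0 ⇒ 1;  out=∅∪out(1)=∅
  fail(6) 'ddb': from fail(5)=1 chase 'b': 1→0 ⇒ 0;  out={1}∪out(0)={1}
  fail(4) 'dcda': from fail(3)=1 chase 'a': 1→0 ⇒ 0;  out={0}∪out(0)={0}

Run:
pos 0 'e': at 0
pos 1 'd': at 1
pos 2 'd': at 5
pos 3 'b': at 6  emit P1@[1:3]
pos 4 'd': at 1 (via fail)
pos 5 'd': at 5
pos 6 'b': at 6  emit P1@[4:6]
pos 7 'd': at 1 (via fail)
pos 8 'c': at 2
pos 9 'd': at 3
pos 10 'a': at 4  emit P0@[7:10]
pos 11 'c': at 0 (via fail)
pos 12 'b': at 0
pos 13 'd': at 1
pos 14 'd': at 5
pos 15 'd': at 5 (via fail)
pos 16 'd': at 5 (via fail)
pos 17 'b': at 6  emit P1@[15:17]
pos 18 'a': at 0 (via fail)
pos 19 'd': at 1
pos 20 'd': at 5

Matches: [[3,1],[6,1],[10,0],[17,1]]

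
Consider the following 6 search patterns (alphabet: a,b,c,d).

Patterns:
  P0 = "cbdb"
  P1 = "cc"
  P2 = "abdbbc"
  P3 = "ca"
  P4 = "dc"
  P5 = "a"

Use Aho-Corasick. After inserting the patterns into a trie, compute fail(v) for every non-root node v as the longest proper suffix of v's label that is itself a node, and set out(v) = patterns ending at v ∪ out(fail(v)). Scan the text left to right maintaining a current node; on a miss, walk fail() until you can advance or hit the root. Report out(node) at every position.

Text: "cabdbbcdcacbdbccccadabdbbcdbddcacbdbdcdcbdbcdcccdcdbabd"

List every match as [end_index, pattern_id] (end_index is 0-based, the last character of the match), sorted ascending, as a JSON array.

Build:
Trie (insert patterns):
  0='ε' goto a→6 c→1 d→13
  1='c' goto a→12 b→2 c→5
  2='cb' goto d→3
  3='cbd' goto b→4
  4='cbdb' goto ·  [P0 ends]
  5='cc' goto ·  [P1 ends]
  6='a' goto b→7  [P5 ends]
  7='ab' goto d→8
  8='abd' goto b→9
  9='abdb' goto b→10
  10='abdbb' goto c→11
  11='abdbbc' goto ·  [P2 ends]
  12='ca' goto ·  [P3 ends]
  13='d' goto c→14
  14='dc' goto ·  [P4 ends]

BFS fail/out derivation:
  n1('c'): parent n0 fail=0; on 'c' 0 → fail=0;  out ∅∪∅=∅
  n6('a'): parent n0 fail=0; on 'a' 0 → fail=0;  out {5}∪∅={5}
  n13('d'): parent n0 fail=0; on 'd' 0 → fail=0;  out ∅∪∅=∅
  n2('cb'): parent n1 fail=0; on 'b' 0 → fail=0;  out ∅∪∅=∅
  n5('cc'): parent n1 fail=0; on 'c' 0 → fail=1;  out {1}∪∅={1}
  n7('ab'): parent n6 fail=0; on 'b' 0 → fail=0;  out ∅∪∅=∅
  n12('ca'): parent n1 fail=0; on 'a' 0 → fail=6;  out {3}∪{5}={3,5}
  n14('dc'): parent n13 fail=0; on 'c' 0 → fail=1;  out {4}∪∅={4}
  n3('cbd'): parent n2 fail=0; on 'd' 0 → fail=13;  out ∅∪∅=∅
  n8('abd'): parent n7 fail=0; on 'd' 0 → fail=13;  out ∅∪∅=∅
  n4('cbdb'): parent n3 fail=13; on 'b' 13→0 → fail=0;  out {0}∪∅={0}
  n9('abdb'): parent n8 fail=13; on 'b' 13→0 → fail=0;  out ∅∪∅=∅
  n10('abdbb'): parent n9 fail=0; on 'b' 0 → fail=0;  out ∅∪∅=∅
  n11('abdbbc'): parent n10 fail=0; on 'c' 0 → fail=1;  out {2}∪∅={2}

Text stream:
i=0 'c': node 0→1
i=1 'a': node 1→12  → match P3@[0:1],P5@[1:1]
i=2 'b': node 12→7 (fail-walked)
i=3 'd': node 7→8
i=4 'b': node 8→9
i=5 'b': node 9→10
i=6 'c': node 10→11  → match P2@[1:6]
i=7 'd': node 11→13 (fail-walked)
i=8 'c': node 13→14  → match P4@[7:8]
i=9 'a': node 14→12 (fail-walked)  → match P3@[8:9],P5@[9:9]
i=10 'c': node 12→1 (fail-walked)
i=11 'b': node 1→2
i=12 'd': node 2→3
i=13 'b': node 3→4  → match P0@[10:13]
i=14 'c': node 4→1 (fail-walked)
i=15 'c': node 1→5  → match P1@[14:15]
i=16 'c': node 5→5 (fail-walked)  → match P1@[15:16]
i=17 'c': node 5→5 (fail-walked)  → match P1@[16:17]
i=18 'a': node 5→12 (fail-walked)  → match P3@[17:18],P5@[18:18]
i=19 'd': node 12→13 (fail-walked)
i=20 'a': node 13→6 (fail-walked)  → match P5@[20:20]
i=21 'b': node 6→7
i=22 'd': node 7→8
i=23 'b': node 8→9
i=24 'b': node 9→10
i=25 'c': node 10→11  → match P2@[20:25]
i=26 'd': node 11→13 (fail-walked)
i=27 'b': node 13→0 (fail-walked)
i=28 'd': node 0→13
i=29 'd': node 13→13 (fail-walked)
i=30 'c': node 13→14  → match P4@[29:30]
i=31 'a': node 14→12 (fail-walked)  → match P3@[30:31],P5@[31:31]
i=32 'c': node 12→1 (fail-walked)
i=33 'b': node 1→2
i=34 'd': node 2→3
i=35 'b': node 3→4  → match P0@[32:35]
i=36 'd': node 4→13 (fail-walked)
i=37 'c': node 13→14  → match P4@[36:37]
i=38 'd': node 14→13 (fail-walked)
i=39 'c': node 13→14  → match P4@[38:39]
i=40 'b': node 14→2 (fail-walked)
i=41 'd': node 2→3
i=42 'b': node 3→4  → match P0@[39:42]
i=43 'c': node 4→1 (fail-walked)
i=44 'd': node 1→13 (fail-walked)
i=45 'c': node 13→14  → match P4@[44:45]
i=46 'c': node 14→5 (fail-walked)  → match P1@[45:46]
i=47 'c': node 5→5 (fail-walked)  → match P1@[46:47]
i=48 'd': node 5→13 (fail-walked)
i=49 'c': node 13→14  → match P4@[48:49]
i=50 'd': node 14→13 (fail-walked)
i=51 'b': node 13→0 (fail-walked)
i=52 'a': node 0→6  → match P5@[52:52]
i=53 'b': node 6→7
i=54 'd': node 7→8

Matches: [[1,3],[1,5],[6,2],[8,4],[9,3],[9,5],[13,0],[15,1],[16,1],[17,1],[18,3],[18,5],[20,5],[25,2],[30,4],[31,3],[31,5],[35,0],[37,4],[39,4],[42,0],[45,4],[46,1],[47,1],[49,4],[52,5]]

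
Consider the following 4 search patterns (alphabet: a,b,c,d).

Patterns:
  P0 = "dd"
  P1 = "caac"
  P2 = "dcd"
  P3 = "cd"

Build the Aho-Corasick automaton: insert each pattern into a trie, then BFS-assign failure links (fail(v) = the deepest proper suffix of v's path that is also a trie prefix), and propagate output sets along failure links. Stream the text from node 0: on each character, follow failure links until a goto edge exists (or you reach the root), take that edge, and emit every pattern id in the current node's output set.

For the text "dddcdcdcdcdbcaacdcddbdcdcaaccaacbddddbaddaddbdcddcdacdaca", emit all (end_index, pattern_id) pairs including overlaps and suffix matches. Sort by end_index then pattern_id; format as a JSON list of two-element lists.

Construct AC machine:
Trie nodes:
  0='ε' goto c→3 d→1
  1='d' goto c→7 d→2
  2='dd' goto ·  [P0 ends]
  3='c' goto a→4 d→9
  4='ca' goto a→5
  5='caa' goto c→6
  6='caac' goto ·  [P1 ends]
  7='dc' goto d→8
  8='dcd' goto ·  [P2 ends]
  9='cd' goto ·  [P3 ends]

Failure links (BFS by depth):
  fail(1) 'd': from fail(0)=0 chase 'd': 0 ⇒ 0;  out=∅∪out(0)=∅
  fail(3) 'c': from fail(0)=0 chase 'c': 0 ⇒ 0;  out=∅∪out(0)=∅
  fail(2) 'dd': from fail(1)=0 chase 'd': 0 ⇒ 1;  out={0}∪out(1)={0}
  fail(4) 'ca': from fail(3)=0 chase 'a': 0 ⇒ 0;  out=∅∪out(0)=∅
  fail(7) 'dc': from fail(1)=0 chase 'c': 0 ⇒ 3;  out=∅∪out(3)=∅
  fail(9) 'cd': from fail(3)=0 chase 'd': 0 ⇒ 1;  out={3}∪out(1)={3}
  fail(5) 'caa': from fail(4)=0 chase 'a': 0 ⇒ 0;  out=∅∪out(0)=∅
  fail(8) 'dcd': from fail(7)=3 chase 'd': 3 ⇒ 9;  out={2}∪out(9)={2,3}
  fail(6) 'caac': from fail(5)=0 chase 'c': 0 ⇒ 3;  out={1}∪out(3)={1}

Run:
pos 0 'd': at 1
pos 1 'd': at 2  emit P0@[0:1]
pos 2 'd': at 2 ·f  emit P0@[1:2]
pos 3 'c': at 7 ·f
pos 4 'd': at 8  emit P2@[2:4],P3@[3:4]
pos 5 'c': at 7 ·f
pos 6 'd': at 8  emit P2@[4:6],P3@[5:6]
pos 7 'c': at 7 ·f
pos 8 'd': at 8  emit P2@[6:8],P3@[7:8]
pos 9 'c': at 7 ·f
pos 10 'd': at 8  emit P2@[8:10],P3@[9:10]
pos 11 'b': at 0 ·f
pos 12 'c': at 3
pos 13 'a': at 4
pos 14 'a': at 5
pos 15 'c': at 6  emit P1@[12:15]
pos 16 'd': at 9 ·f  emit P3@[15:16]
pos 17 'c': at 7 ·f
pos 18 'd': at 8  emit P2@[16:18],P3@[17:18]
pos 19 'd': at 2 ·f  emit P0@[18:19]
pos 20 'b': at 0 ·f
pos 21 'd': at 1
pos 22 'c': at 7
pos 23 'd': at 8  emit P2@[21:23],P3@[22:23]
pos 24 'c': at 7 ·f
pos 25 'a': at 4 ·f
pos 26 'a': at 5
pos 27 'c': at 6  emit P1@[24:27]
pos 28 'c': at 3 ·f
pos 29 'a': at 4
pos 30 'a': at 5
pos 31 'c': at 6  emit P1@[28:31]
pos 32 'b': at 0 ·f
pos 33 'd': at 1
pos 34 'd': at 2  emit P0@[33:34]
pos 35 'd': at 2 ·f  emit P0@[34:35]
pos 36 'd': at 2 ·f  emit P0@[35:36]
pos 37 'b': at 0 ·f
pos 38 'a': at 0
pos 39 'd': at 1
pos 40 'd': at 2  emit P0@[39:40]
pos 41 'a': at 0 ·f
pos 42 'd': at 1
pos 43 'd': at 2  emit P0@[42:43]
pos 44 'b': at 0 ·f
pos 45 'd': at 1
pos 46 'c': at 7
pos 47 'd': at 8  emit P2@[45:47],P3@[46:47]
pos 48 'd': at 2 ·f  emit P0@[47:48]
pos 49 'c': at 7 ·f
pos 50 'd': at 8  emit P2@[48:50],P3@[49:50]
pos 51 'a': at 0 ·f
pos 52 'c': at 3
pos 53 'd': at 9  emit P3@[52:53]
pos 54 'a': at 0 ·f
pos 55 'c': at 3
pos 56 'a': at 4

Matches: [[1,0],[2,0],[4,2],[4,3],[6,2],[6,3],[8,2],[8,3],[10,2],[10,3],[15,1],[16,3],[18,2],[18,3],[19,0],[23,2],[23,3],[27,1],[31,1],[34,0],[35,0],[36,0],[40,0],[43,0],[47,2],[47,3],[48,0],[50,2],[50,3],[53,3]]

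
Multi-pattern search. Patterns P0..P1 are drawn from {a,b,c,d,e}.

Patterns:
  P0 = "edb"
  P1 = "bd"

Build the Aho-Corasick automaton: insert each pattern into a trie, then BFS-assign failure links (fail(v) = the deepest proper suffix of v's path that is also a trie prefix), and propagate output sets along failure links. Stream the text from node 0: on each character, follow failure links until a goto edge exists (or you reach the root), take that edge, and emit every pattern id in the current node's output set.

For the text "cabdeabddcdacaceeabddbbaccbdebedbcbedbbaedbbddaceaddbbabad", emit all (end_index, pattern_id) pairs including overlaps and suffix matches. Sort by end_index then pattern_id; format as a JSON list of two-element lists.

Build:
Trie nodes:
  n0 'ε': b→4 e→1
  n1 'e': d→2
  n2 'ed': b→3
  n3 'edb': ·  ←P0
  n4 'b': d→5
  n5 'bd': ·  ←P1

BFS fail/out derivation:
  n1('e'): parent n0 fail=0; on 'e' 0 → fail=0;  out ∅∪∅=∅
  n4('b'): parent n0 fail=0; on 'b' 0 → fail=0;  out ∅∪∅=∅
  n2('ed'): parent n1 fail=0; on 'd' 0 → fail=0;  out ∅∪∅=∅
  n5('bd'): parent n4 fail=0; on 'd' 0 → fail=0;  out {1}∪∅={1}
  n3('edb'): parent n2 fail=0; on 'b' 0 → fail=4;  out {0}∪∅={0}

Scan:
pos 0 'c': at 0
pos 1 'a': at 0
pos 2 'b': at 4
pos 3 'd': at 5  ** P1@[2:3]
pos 4 'e': at 1 ·f
pos 5 'a': at 0 ·f
pos 6 'b': at 4
pos 7 'd': at 5  ** P1@[6:7]
pos 8 'd': at 0 ·f
pos 9 'c': at 0
pos 10 'd': at 0
pos 11 'a': at 0
pos 12 'c': at 0
pos 13 'a': at 0
pos 14 'c': at 0
pos 15 'e': at 1
pos 16 'e': at 1 ·f
pos 17 'a': at 0 ·f
pos 18 'b': at 4
pos 19 'd': at 5  ** P1@[18:19]
pos 20 'd': at 0 ·f
pos 21 'b': at 4
pos 22 'b': at 4 ·f
pos 23 'a': at 0 ·f
pos 24 'c': at 0
pos 25 'c': at 0
pos 26 'b': at 4
pos 27 'd': at 5  ** P1@[26:27]
pos 28 'e': at 1 ·f
pos 29 'b': at 4 ·f
pos 30 'e': at 1 ·f
pos 31 'd': at 2
pos 32 'b': at 3  ** P0@[30:32]
pos 33 'c': at 0 ·f
pos 34 'b': at 4
pos 35 'e': at 1 ·f
pos 36 'd': at 2
pos 37 'b': at 3  ** P0@[35:37]
pos 38 'b': at 4 ·f
pos 39 'a': at 0 ·f
pos 40 'e': at 1
pos 41 'd': at 2
pos 42 'b': at 3  ** P0@[40:42]
pos 43 'b': at 4 ·f
pos 44 'd': at 5  ** P1@[43:44]
pos 45 'd': at 0 ·f
pos 46 'a': at 0
pos 47 'c': at 0
pos 48 'e': at 1
pos 49 'a': at 0 ·f
pos 50 'd': at 0
pos 51 'd': at 0
pos 52 'b': at 4
pos 53 'b': at 4 ·f
pos 54 'a': at 0 ·f
pos 55 'b': at 4
pos 56 'a': at 0 ·f
pos 57 'd': at 0

Result: [[3,1],[7,1],[19,1],[27,1],[32,0],[37,0],[42,0],[44,1]]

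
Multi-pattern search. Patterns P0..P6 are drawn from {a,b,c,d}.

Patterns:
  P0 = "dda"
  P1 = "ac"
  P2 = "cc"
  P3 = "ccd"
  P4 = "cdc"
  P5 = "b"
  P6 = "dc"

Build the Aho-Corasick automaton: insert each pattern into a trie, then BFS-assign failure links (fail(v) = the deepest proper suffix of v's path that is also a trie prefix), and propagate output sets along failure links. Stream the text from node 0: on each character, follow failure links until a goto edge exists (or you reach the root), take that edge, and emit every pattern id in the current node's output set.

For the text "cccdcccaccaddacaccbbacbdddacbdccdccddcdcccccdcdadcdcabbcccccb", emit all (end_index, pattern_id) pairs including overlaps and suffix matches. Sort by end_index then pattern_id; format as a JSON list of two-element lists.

Build:
Trie (insert patterns):
  0='ε' goto a→4 b→11 c→6 d→1
  1='d' goto c→12 d→2
  2='dd' goto a→3
  3='dda' goto ·  [P0 ends]
  4='a' goto c→5
  5='ac' goto ·  [P1 ends]
  6='c' goto c→7 d→9
  7='cc' goto d→8  [P2 ends]
  8='ccd' goto ·  [P3 ends]
  9='cd' goto c→10
  10='cdc' goto ·  [P4 ends]
  11='b' goto ·  [P5 ends]
  12='dc' goto ·  [P6 ends]

BFS fail/out derivation:
  fail(1) 'd': from fail(0)=0 chase 'd': 0 ⇒ 0;  out=∅∪out(0)=∅
  fail(4) 'a': from fail(0)=0 chase 'a': 0 ⇒ 0;  out=∅∪out(0)=∅
  fail(6) 'c': from fail(0)=0 chase 'c': 0 ⇒ 0;  out=∅∪out(0)=∅
  fail(11) 'b': from fail(0)=0 chase 'b': 0 ⇒ 0;  out={5}∪out(0)={5}
  fail(2) 'dd': from fail(1)=0 chase 'd': 0 ⇒ 1;  out=∅∪out(1)=∅
  fail(5) 'ac': from fail(4)=0 chase 'c': 0 ⇒ 6;  out={1}∪out(6)={1}
  fail(7) 'cc': from fail(6)=0 chase 'c': 0 ⇒ 6;  out={2}∪out(6)={2}
  fail(9) 'cd': from fail(6)=0 chase 'd': 0 ⇒ 1;  out=∅∪out(1)=∅
  fail(12) 'dc': from fail(1)=0 chase 'c': 0 ⇒ 6;  out={6}∪out(6)={6}
  fail(3) 'dda': from fail(2)=1 chase 'a': 1→0 ⇒ 4;  out={0}∪out(4)={0}
  fail(8) 'ccd': from fail(7)=6 chase 'd': 6 ⇒ 9;  out={3}∪out(9)={3}
  fail(10) 'cdc': from fail(9)=1 chase 'c': 1 ⇒ 12;  out={4}∪out(12)={4,6}

Run:
[0] read 'c'  n0⇒n6
[1] read 'c'  n6⇒n7  ** P2@[0:1]
[2] read 'c'  n7⇒n7 (via fail)  ** P2@[1:2]
[3] read 'd'  n7⇒n8  ** P3@[1:3]
[4] read 'c'  n8⇒n10 (via fail)  ** P4@[2:4],P6@[3:4]
[5] read 'c'  n10⇒n7 (via fail)  ** P2@[4:5]
[6] read 'c'  n7⇒n7 (via fail)  ** P2@[5:6]
[7] read 'a'  n7⇒n4 (via fail)
[8] read 'c'  n4⇒n5  ** P1@[7:8]
[9] read 'c'  n5⇒n7 (via fail)  ** P2@[8:9]
[10] read 'a'  n7⇒n4 (via fail)
[11] read 'd'  n4⇒n1 (via fail)
[12] read 'd'  n1⇒n2
[13] read 'a'  n2⇒n3  ** P0@[11:13]
[14] read 'c'  n3⇒n5 (via fail)  ** P1@[13:14]
[15] read 'a'  n5⇒n4 (via fail)
[16] read 'c'  n4⇒n5  ** P1@[15:16]
[17] read 'c'  n5⇒n7 (via fail)  ** P2@[16:17]
[18] read 'b'  n7⇒n11 (via fail)  ** P5@[18:18]
[19] read 'b'  n11⇒n11 (via fail)  ** P5@[19:19]
[20] read 'a'  n11⇒n4 (via fail)
[21] read 'c'  n4⇒n5  ** P1@[20:21]
[22] read 'b'  n5⇒n11 (via fail)  ** P5@[22:22]
[23] read 'd'  n11⇒n1 (via fail)
[24] read 'd'  n1⇒n2
[25] read 'd'  n2⇒n2 (via fail)
[26] read 'a'  n2⇒n3  ** P0@[24:26]
[27] read 'c'  n3⇒n5 (via fail)  ** P1@[26:27]
[28] read 'b'  n5⇒n11 (via fail)  ** P5@[28:28]
[29] read 'd'  n11⇒n1 (via fail)
[30] read 'c'  n1⇒n12  ** P6@[29:30]
[31] read 'c'  n12⇒n7 (via fail)  ** P2@[30:31]
[32] read 'd'  n7⇒n8  ** P3@[30:32]
[33] read 'c'  n8⇒n10 (via fail)  ** P4@[31:33],P6@[32:33]
[34] read 'c'  n10⇒n7 (via fail)  ** P2@[33:34]
[35] read 'd'  n7⇒n8  ** P3@[33:35]
[36] read 'd'  n8⇒n2 (via fail)
[37] read 'c'  n2⇒n12 (via fail)  ** P6@[36:37]
[38] read 'd'  n12⇒n9 (via fail)
[39] read 'c'  n9⇒n10  ** P4@[37:39],P6@[38:39]
[40] read 'c'  n10⇒n7 (via fail)  ** P2@[39:40]
[41] read 'c'  n7⇒n7 (via fail)  ** P2@[40:41]
[42] read 'c'  n7⇒n7 (via fail)  ** P2@[41:42]
[43] read 'c'  n7⇒n7 (via fail)  ** P2@[42:43]
[44] read 'd'  n7⇒n8  ** P3@[42:44]
[45] read 'c'  n8⇒n10 (via fail)  ** P4@[43:45],P6@[44:45]
[46] read 'd'  n10⇒n9 (via fail)
[47] read 'a'  n9⇒n4 (via fail)
[48] read 'd'  n4⇒n1 (via fail)
[49] read 'c'  n1⇒n12  ** P6@[48:49]
[50] read 'd'  n12⇒n9 (via fail)
[51] read 'c'  n9⇒n10  ** P4@[49:51],P6@[50:51]
[52] read 'a'  n10⇒n4 (via fail)
[53] read 'b'  n4⇒n11 (via fail)  ** P5@[53:53]
[54] read 'b'  n11⇒n11 (via fail)  ** P5@[54:54]
[55] read 'c'  n11⇒n6 (via fail)
[56] read 'c'  n6⇒n7  ** P2@[55:56]
[57] read 'c'  n7⇒n7 (via fail)  ** P2@[56:57]
[58] read 'c'  n7⇒n7 (via fail)  ** P2@[57:58]
[59] read 'c'  n7⇒n7 (via fail)  ** P2@[58:59]
[60] read 'b'  n7⇒n11 (via fail)  ** P5@[60:60]

All matches (sorted): [[1,2],[2,2],[3,3],[4,4],[4,6],[5,2],[6,2],[8,1],[9,2],[13,0],[14,1],[16,1],[17,2],[18,5],[19,5],[21,1],[22,5],[26,0],[27,1],[28,5],[30,6],[31,2],[32,3],[33,4],[33,6],[34,2],[35,3],[37,6],[39,4],[39,6],[40,2],[41,2],[42,2],[43,2],[44,3],[45,4],[45,6],[49,6],[51,4],[51,6],[53,5],[54,5],[56,2],[57,2],[58,2],[59,2],[60,5]]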